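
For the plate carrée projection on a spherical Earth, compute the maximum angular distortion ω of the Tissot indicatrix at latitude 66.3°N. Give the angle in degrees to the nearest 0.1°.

50.5°

Plate carrée maps x = Rλ, y = Rφ. The meridian scale is h = 1 and the parallel scale is k = 1/cos φ = sec φ.
At 66.3°: h = 1.000, k = 2.488; principal scales a = 2.488, b = 1.000.
sin(ω/2) = (a − b)/(a + b) = 1.488/3.488 = 0.4266, so ω = 2 arcsin(0.4266) ≈ 50.5°.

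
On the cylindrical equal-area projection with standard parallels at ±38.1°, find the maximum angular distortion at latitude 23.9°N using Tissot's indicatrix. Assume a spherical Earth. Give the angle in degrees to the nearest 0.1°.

A cylindrical equal-area projection with standard parallel φ₀ has meridian scale h = cos φ / cos φ₀ and parallel scale k = cos φ₀ / cos φ (so areas are preserved, h·k = 1).
At 23.9°: h = 1.162, k = 0.8607; principal scales a = 1.162, b = 0.8607.
sin(ω/2) = (a − b)/(a + b) = 0.3011/2.023 = 0.1488, so ω = 2 arcsin(0.1488) ≈ 17.1°.

17.1°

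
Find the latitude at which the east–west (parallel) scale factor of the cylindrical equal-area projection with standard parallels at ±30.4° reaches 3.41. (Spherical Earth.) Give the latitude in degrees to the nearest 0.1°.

A cylindrical equal-area projection with standard parallel φ₀ has meridian scale h = cos φ / cos φ₀ and parallel scale k = cos φ₀ / cos φ (so areas are preserved, h·k = 1).
k = cos φ₀ / cos φ = 3.41  ⇒  cos φ = cos 30.4° / 3.41 = 0.2529.
φ = arccos(0.2529) ≈ 75.3°.

75.3°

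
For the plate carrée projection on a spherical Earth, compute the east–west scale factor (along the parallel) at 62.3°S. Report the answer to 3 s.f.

2.15

For the equirectangular projection with φ₀ = 0 (plate carrée), h = 1 along meridians and k = sec φ along parallels.
k = 1/cos 62.3° = 1/0.4648 = 2.151.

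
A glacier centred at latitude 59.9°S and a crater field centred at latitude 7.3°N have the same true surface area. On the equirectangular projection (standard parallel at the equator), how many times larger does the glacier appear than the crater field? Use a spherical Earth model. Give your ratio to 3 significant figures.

1.98

In the plate carrée (x = Rλ, y = Rφ), meridians are true-scale (h = 1) and parallels are stretched by k = sec φ.
Areal scale at 59.9°: h·k = 1.000 × 1.994 = 1.994.
Areal scale at 7.3°: h·k = 1.000 × 1.008 = 1.008.
Ratio = 1.994/1.008 ≈ 1.98.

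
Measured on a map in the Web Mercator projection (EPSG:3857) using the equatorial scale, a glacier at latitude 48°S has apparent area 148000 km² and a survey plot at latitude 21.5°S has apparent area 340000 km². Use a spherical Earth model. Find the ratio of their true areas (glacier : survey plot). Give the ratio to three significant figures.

Mercator's areal exaggeration is sec²φ; hence true area = (apparent area) · cos²φ.
True area of glacier: 148000 × cos²(48°) = 148000 × 0.4477 = 66260 km².
True area of survey plot: 340000 × cos²(21.5°) = 340000 × 0.8657 = 294300 km².
Ratio = 66260 / 294300 ≈ 0.225.

0.225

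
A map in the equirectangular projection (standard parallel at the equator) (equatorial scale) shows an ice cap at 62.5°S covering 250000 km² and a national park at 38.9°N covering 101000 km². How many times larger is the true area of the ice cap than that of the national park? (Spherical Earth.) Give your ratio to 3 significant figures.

1.47

On the plate carrée, areal scale = h·k = 1 × sec φ, so true area = apparent × cos φ.
True area of ice cap: 250000 × cos(62.5°) = 250000 × 0.4617 = 115400 km².
True area of national park: 101000 × cos(38.9°) = 101000 × 0.7782 = 78600 km².
Ratio = 115400 / 78600 ≈ 1.47.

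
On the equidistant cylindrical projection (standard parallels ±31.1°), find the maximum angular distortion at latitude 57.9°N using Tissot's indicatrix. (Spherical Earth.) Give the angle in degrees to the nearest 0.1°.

27.1°

The equidistant cylindrical projection with φ₀ = 31.1° has h = 1 (meridians true) and k = cos φ₀ / cos φ along parallels.
At 57.9°: h = 1.000, k = 1.611; principal scales a = 1.611, b = 1.000.
sin(ω/2) = (a − b)/(a + b) = 0.6113/2.611 = 0.2341, so ω = 2 arcsin(0.2341) ≈ 27.1°.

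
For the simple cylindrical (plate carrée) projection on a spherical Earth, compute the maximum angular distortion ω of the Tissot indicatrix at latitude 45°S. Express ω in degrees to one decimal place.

19.8°

Plate carrée maps x = Rλ, y = Rφ. The meridian scale is h = 1 and the parallel scale is k = 1/cos φ = sec φ.
At 45°: h = 1.000, k = 1.414; principal scales a = 1.414, b = 1.000.
sin(ω/2) = (a − b)/(a + b) = 0.4142/2.414 = 0.1716, so ω = 2 arcsin(0.1716) ≈ 19.8°.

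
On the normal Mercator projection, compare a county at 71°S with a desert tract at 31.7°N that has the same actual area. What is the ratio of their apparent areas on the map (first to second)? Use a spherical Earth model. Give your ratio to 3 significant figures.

Mercator is conformal with k = sec φ, so areal scale = k² = sec²φ.
At 71°: sec²(71°) = 1/0.3256² = 9.434.
At 31.7°: sec²(31.7°) = 1/0.8508² = 1.381.
Ratio = 9.434/1.381 = cos²(31.7°)/cos²(71°) ≈ 6.83.

6.83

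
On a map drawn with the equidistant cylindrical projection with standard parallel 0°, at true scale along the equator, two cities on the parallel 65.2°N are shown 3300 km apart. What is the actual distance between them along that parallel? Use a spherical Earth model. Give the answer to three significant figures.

For the equirectangular projection with φ₀ = 0 (plate carrée), h = 1 along meridians and k = sec φ along parallels.
Along the parallel at 65.2°, map distances are exaggerated by k = sec 65.2° = 2.384.
True distance = 3300 / 2.384 = 3300 × cos 65.2° ≈ 1380 km.

1380 km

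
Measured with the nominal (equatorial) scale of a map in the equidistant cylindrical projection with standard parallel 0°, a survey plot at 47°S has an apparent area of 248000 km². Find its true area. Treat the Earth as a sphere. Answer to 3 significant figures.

169000 km²

For the equirectangular projection with φ₀ = 0 (plate carrée), h = 1 along meridians and k = sec φ along parallels.
Areal scale = h·k = 1 × sec φ; at 47°, h = 1.000, k = 1.466, so h·k = 1.466.
True area = apparent / (areal scale) = 248000 / 1.466 ≈ 169000 km².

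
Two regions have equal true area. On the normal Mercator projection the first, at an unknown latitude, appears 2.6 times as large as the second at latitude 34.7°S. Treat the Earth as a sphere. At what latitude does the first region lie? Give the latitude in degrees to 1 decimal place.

Mercator areal scale is sec²φ, so apparent-area ratio = sec²φ₁ / sec²φ₂ = cos²φ₂ / cos²φ₁.
cos²φ₂ / cos²φ₁ = 2.6  ⇒  cos φ₁ = cos 34.7° / √2.6 = 0.8221/1.612 = 0.5099.
φ₁ = arccos(0.5099) ≈ 59.3°.

59.3°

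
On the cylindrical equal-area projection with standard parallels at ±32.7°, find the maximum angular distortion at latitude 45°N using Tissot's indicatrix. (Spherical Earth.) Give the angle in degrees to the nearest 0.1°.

A cylindrical equal-area projection with standard parallel φ₀ has meridian scale h = cos φ / cos φ₀ and parallel scale k = cos φ₀ / cos φ (so areas are preserved, h·k = 1).
At 45°: h = 0.8403, k = 1.190; principal scales a = 1.190, b = 0.8403.
sin(ω/2) = (a − b)/(a + b) = 0.3498/2.030 = 0.1723, so ω = 2 arcsin(0.1723) ≈ 19.8°.

19.8°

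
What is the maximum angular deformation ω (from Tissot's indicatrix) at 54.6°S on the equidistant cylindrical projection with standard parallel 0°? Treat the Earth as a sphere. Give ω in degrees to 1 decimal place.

For the equirectangular projection with φ₀ = 0 (plate carrée), h = 1 along meridians and k = sec φ along parallels.
At 54.6°: h = 1.000, k = 1.726; principal scales a = 1.726, b = 1.000.
sin(ω/2) = (a − b)/(a + b) = 0.7263/2.726 = 0.2664, so ω = 2 arcsin(0.2664) ≈ 30.9°.

30.9°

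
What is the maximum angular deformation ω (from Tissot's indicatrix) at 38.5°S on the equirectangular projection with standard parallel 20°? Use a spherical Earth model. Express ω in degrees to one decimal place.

10.5°

The equidistant cylindrical projection with φ₀ = 20° has h = 1 (meridians true) and k = cos φ₀ / cos φ along parallels.
At 38.5°: h = 1.000, k = 1.201; principal scales a = 1.201, b = 1.000.
sin(ω/2) = (a − b)/(a + b) = 0.2007/2.201 = 0.09121, so ω = 2 arcsin(0.09121) ≈ 10.5°.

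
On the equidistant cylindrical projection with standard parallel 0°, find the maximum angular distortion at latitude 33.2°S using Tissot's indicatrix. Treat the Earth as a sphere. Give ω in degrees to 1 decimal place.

10.2°

In the plate carrée (x = Rλ, y = Rφ), meridians are true-scale (h = 1) and parallels are stretched by k = sec φ.
At 33.2°: h = 1.000, k = 1.195; principal scales a = 1.195, b = 1.000.
sin(ω/2) = (a − b)/(a + b) = 0.1951/2.195 = 0.08887, so ω = 2 arcsin(0.08887) ≈ 10.2°.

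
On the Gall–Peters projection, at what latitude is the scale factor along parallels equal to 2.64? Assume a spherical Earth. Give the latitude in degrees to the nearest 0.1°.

The Gall–Peters projection is cylindrical equal-area with φ₀ = 45°. A cylindrical equal-area projection with standard parallel φ₀ has meridian scale h = cos φ / cos φ₀ and parallel scale k = cos φ₀ / cos φ (so areas are preserved, h·k = 1).
k = cos φ₀ / cos φ = 2.64  ⇒  cos φ = cos 45° / 2.64 = 0.2678.
φ = arccos(0.2678) ≈ 74.5°.

74.5°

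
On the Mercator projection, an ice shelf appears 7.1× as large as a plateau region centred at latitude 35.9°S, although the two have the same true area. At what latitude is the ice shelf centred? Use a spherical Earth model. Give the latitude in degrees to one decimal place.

72.3°

On Mercator, (apparent₁)/(apparent₂) = sec²φ₁ / sec²φ₂ when true areas are equal.
cos²φ₂ / cos²φ₁ = 7.1  ⇒  cos φ₁ = cos 35.9° / √7.1 = 0.8100/2.665 = 0.3040.
φ₁ = arccos(0.3040) ≈ 72.3°.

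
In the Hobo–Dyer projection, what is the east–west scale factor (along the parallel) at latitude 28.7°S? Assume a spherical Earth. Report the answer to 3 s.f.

0.904

The Hobo–Dyer projection is cylindrical equal-area with φ₀ = 37.5°. A cylindrical equal-area projection with standard parallel φ₀ has meridian scale h = cos φ / cos φ₀ and parallel scale k = cos φ₀ / cos φ (so areas are preserved, h·k = 1).
k = cos 37.5° / cos 28.7° = 0.7934/0.8771 = 0.9045.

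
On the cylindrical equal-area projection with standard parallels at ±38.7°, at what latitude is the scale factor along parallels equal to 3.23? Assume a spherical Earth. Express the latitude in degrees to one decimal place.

A cylindrical equal-area projection with standard parallel φ₀ has meridian scale h = cos φ / cos φ₀ and parallel scale k = cos φ₀ / cos φ (so areas are preserved, h·k = 1).
k = cos φ₀ / cos φ = 3.23  ⇒  cos φ = cos 38.7° / 3.23 = 0.2416.
φ = arccos(0.2416) ≈ 76.0°.

76.0°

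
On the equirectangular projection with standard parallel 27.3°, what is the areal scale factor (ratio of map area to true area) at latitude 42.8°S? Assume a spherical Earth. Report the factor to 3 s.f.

1.21

The equidistant cylindrical projection with φ₀ = 27.3° has h = 1 (meridians true) and k = cos φ₀ / cos φ along parallels.
Areal scale = h·k = 1 × cos φ₀ / cos φ; at 42.8°, h = 1.000, k = 1.211, so h·k = 1.211.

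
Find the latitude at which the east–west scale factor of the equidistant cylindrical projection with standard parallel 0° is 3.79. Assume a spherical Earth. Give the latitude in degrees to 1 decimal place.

74.7°

Plate carrée: h = 1, k = sec φ along parallels.
sec φ = 3.79  ⇒  cos φ = 0.2639  ⇒  φ ≈ 74.7°.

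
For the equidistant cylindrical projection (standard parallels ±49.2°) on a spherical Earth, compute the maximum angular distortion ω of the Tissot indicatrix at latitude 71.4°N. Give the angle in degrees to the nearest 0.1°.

40.2°

The equidistant cylindrical projection with φ₀ = 49.2° has h = 1 (meridians true) and k = cos φ₀ / cos φ along parallels.
At 71.4°: h = 1.000, k = 2.049; principal scales a = 2.049, b = 1.000.
sin(ω/2) = (a − b)/(a + b) = 1.049/3.049 = 0.3440, so ω = 2 arcsin(0.3440) ≈ 40.2°.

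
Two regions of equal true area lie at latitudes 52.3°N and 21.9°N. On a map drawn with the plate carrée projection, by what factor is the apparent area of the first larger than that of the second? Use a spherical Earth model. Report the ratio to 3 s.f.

1.52

In the plate carrée (x = Rλ, y = Rφ), meridians are true-scale (h = 1) and parallels are stretched by k = sec φ.
Areal scale at 52.3°: h·k = 1.000 × 1.635 = 1.635.
Areal scale at 21.9°: h·k = 1.000 × 1.078 = 1.078.
Ratio = 1.635/1.078 ≈ 1.52.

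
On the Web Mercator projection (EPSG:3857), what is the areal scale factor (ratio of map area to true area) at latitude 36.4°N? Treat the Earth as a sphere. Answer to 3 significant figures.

1.54

Mercator is conformal, so the point scale is isotropic: h = k = sec φ = 1/cos φ.
Areal scale = k² = sec²φ = 1/cos²(36.4°) = 1/0.8049² = 1.544.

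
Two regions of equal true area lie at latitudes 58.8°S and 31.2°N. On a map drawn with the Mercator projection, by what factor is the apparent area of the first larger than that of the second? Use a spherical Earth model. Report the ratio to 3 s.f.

2.73

Mercator areal scale is sec²φ.
At 58.8°: sec²(58.8°) = 1/0.5180² = 3.726.
At 31.2°: sec²(31.2°) = 1/0.8554² = 1.367.
Ratio = 3.726/1.367 = cos²(31.2°)/cos²(58.8°) ≈ 2.73.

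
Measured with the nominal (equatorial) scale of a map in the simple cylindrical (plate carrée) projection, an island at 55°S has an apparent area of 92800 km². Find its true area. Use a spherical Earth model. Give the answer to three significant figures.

Plate carrée maps x = Rλ, y = Rφ. The meridian scale is h = 1 and the parallel scale is k = 1/cos φ = sec φ.
Areal scale = h·k = 1 × sec φ; at 55°, h = 1.000, k = 1.743, so h·k = 1.743.
True area = apparent / (areal scale) = 92800 / 1.743 ≈ 53200 km².

53200 km²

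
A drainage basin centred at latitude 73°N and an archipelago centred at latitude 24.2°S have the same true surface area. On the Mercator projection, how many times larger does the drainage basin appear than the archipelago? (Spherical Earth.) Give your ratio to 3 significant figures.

On Mercator, area is exaggerated by sec²φ = 1/cos²φ.
At 73°: sec²(73°) = 1/0.2924² = 11.70.
At 24.2°: sec²(24.2°) = 1/0.9121² = 1.202.
Ratio = 11.70/1.202 = cos²(24.2°)/cos²(73°) ≈ 9.73.

9.73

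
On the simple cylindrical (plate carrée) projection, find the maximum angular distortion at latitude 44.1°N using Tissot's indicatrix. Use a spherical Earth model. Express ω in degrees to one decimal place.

18.9°

Plate carrée maps x = Rλ, y = Rφ. The meridian scale is h = 1 and the parallel scale is k = 1/cos φ = sec φ.
At 44.1°: h = 1.000, k = 1.393; principal scales a = 1.393, b = 1.000.
sin(ω/2) = (a − b)/(a + b) = 0.3925/2.393 = 0.1641, so ω = 2 arcsin(0.1641) ≈ 18.9°.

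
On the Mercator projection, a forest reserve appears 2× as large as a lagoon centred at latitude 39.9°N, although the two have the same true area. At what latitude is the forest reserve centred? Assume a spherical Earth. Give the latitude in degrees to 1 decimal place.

57.1°

Mercator areal scale is sec²φ, so apparent-area ratio = sec²φ₁ / sec²φ₂ = cos²φ₂ / cos²φ₁.
cos²φ₂ / cos²φ₁ = 2  ⇒  cos φ₁ = cos 39.9° / √2 = 0.7672/1.414 = 0.5425.
φ₁ = arccos(0.5425) ≈ 57.1°.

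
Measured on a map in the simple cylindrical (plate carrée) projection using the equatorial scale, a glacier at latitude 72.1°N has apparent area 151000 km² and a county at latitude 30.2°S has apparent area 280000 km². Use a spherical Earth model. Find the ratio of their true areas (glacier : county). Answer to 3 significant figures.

0.192

On the plate carrée, areal scale = h·k = 1 × sec φ, so true area = apparent × cos φ.
True area of glacier: 151000 × cos(72.1°) = 151000 × 0.3074 = 46410 km².
True area of county: 280000 × cos(30.2°) = 280000 × 0.8643 = 242000 km².
Ratio = 46410 / 242000 ≈ 0.192.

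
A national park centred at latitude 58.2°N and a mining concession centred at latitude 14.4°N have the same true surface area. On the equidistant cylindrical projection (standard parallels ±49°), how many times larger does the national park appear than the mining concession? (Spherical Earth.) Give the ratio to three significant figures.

1.84

In the equirectangular projection with standard parallel φ₀ = 49° (x = Rλ cos φ₀, y = Rφ), meridians are true-scale (h = 1) and the parallel scale is k = cos φ₀ / cos φ.
Areal scale at 58.2°: h·k = 1.000 × 1.245 = 1.245.
Areal scale at 14.4°: h·k = 1.000 × 0.6773 = 0.6773.
Ratio = 1.245/0.6773 ≈ 1.84.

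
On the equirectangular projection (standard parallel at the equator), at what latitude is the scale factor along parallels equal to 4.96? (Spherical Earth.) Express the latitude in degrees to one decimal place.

78.4°

Plate carrée: h = 1, k = sec φ along parallels.
sec φ = 4.96  ⇒  cos φ = 0.2016  ⇒  φ ≈ 78.4°.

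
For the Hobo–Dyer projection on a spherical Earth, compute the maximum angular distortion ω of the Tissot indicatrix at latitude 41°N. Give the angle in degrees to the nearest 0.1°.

5.7°

The Hobo–Dyer projection is cylindrical equal-area with φ₀ = 37.5°. Cylindrical equal-area (φ₀ = 37.5°): h = cos φ / cos 37.5° along meridians, k = cos 37.5° / cos φ along parallels; h·k = 1.
At 41°: h = 0.9513, k = 1.051; principal scales a = 1.051, b = 0.9513.
sin(ω/2) = (a − b)/(a + b) = 0.09991/2.002 = 0.04989, so ω = 2 arcsin(0.04989) ≈ 5.7°.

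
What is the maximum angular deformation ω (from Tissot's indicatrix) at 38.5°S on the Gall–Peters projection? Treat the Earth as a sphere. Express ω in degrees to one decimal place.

11.6°

Gall–Peters is a cylindrical equal-area projection with standard parallels at ±45°. A cylindrical equal-area projection with standard parallel φ₀ has meridian scale h = cos φ / cos φ₀ and parallel scale k = cos φ₀ / cos φ (so areas are preserved, h·k = 1).
At 38.5°: h = 1.107, k = 0.9035; principal scales a = 1.107, b = 0.9035.
sin(ω/2) = (a − b)/(a + b) = 0.2032/2.010 = 0.1011, so ω = 2 arcsin(0.1011) ≈ 11.6°.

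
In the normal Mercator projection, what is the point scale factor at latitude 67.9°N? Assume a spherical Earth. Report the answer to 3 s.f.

2.66

For Mercator, h = k = sec φ (a conformal cylindrical projection has a single point scale, 1/cos φ).
k = 1/cos 67.9° = 1/0.3762 = 2.658.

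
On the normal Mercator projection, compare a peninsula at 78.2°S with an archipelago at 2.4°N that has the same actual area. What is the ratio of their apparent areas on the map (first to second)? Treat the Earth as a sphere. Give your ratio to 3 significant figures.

On Mercator, area is exaggerated by sec²φ = 1/cos²φ.
At 78.2°: sec²(78.2°) = 1/0.2045² = 23.91.
At 2.4°: sec²(2.4°) = 1/0.9991² = 1.002.
Ratio = 23.91/1.002 = cos²(2.4°)/cos²(78.2°) ≈ 23.9.

23.9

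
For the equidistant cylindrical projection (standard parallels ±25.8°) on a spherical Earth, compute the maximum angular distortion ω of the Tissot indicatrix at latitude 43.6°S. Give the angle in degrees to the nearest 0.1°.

With standard parallel φ₀ = 25.8°, the equirectangular projection gives x = Rλ cos φ₀, y = Rφ, so h = 1 and k = cos 25.8° / cos φ.
At 43.6°: h = 1.000, k = 1.243; principal scales a = 1.243, b = 1.000.
sin(ω/2) = (a − b)/(a + b) = 0.2432/2.243 = 0.1084, so ω = 2 arcsin(0.1084) ≈ 12.4°.

12.4°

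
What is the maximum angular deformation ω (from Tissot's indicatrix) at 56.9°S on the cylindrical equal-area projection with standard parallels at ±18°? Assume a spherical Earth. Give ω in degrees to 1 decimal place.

Cylindrical equal-area (φ₀ = 18°): h = cos φ / cos 18° along meridians, k = cos 18° / cos φ along parallels; h·k = 1.
At 56.9°: h = 0.5742, k = 1.742; principal scales a = 1.742, b = 0.5742.
sin(ω/2) = (a − b)/(a + b) = 1.167/2.316 = 0.5041, so ω = 2 arcsin(0.5041) ≈ 60.5°.

60.5°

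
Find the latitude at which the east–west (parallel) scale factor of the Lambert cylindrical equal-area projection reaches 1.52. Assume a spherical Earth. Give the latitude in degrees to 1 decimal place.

48.9°

The Lambert cylindrical equal-area projection is the cylindrical equal-area projection with its standard parallel at the equator (φ₀ = 0). Cylindrical equal-area (φ₀ = 0°): h = cos φ / cos 0° along meridians, k = cos 0° / cos φ along parallels; h·k = 1.
k = cos φ₀ / cos φ = 1.52  ⇒  cos φ = cos 0° / 1.52 = 0.6579.
φ = arccos(0.6579) ≈ 48.9°.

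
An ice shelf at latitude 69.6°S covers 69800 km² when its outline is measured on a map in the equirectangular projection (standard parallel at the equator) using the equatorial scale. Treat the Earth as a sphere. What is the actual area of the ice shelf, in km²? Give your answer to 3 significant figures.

In the plate carrée (x = Rλ, y = Rφ), meridians are true-scale (h = 1) and parallels are stretched by k = sec φ.
Areal scale = h·k = 1 × sec φ; at 69.6°, h = 1.000, k = 2.869, so h·k = 2.869.
True area = apparent / (areal scale) = 69800 / 2.869 ≈ 24300 km².

24300 km²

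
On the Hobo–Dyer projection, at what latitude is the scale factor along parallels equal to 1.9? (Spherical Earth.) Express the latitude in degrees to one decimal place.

65.3°

Hobo–Dyer is a cylindrical equal-area projection with standard parallels at ±37.5°. For cylindrical equal-area with standard parallel φ₀, h = cos φ / cos φ₀ and k = cos φ₀ / cos φ, so h·k = 1.
k = cos φ₀ / cos φ = 1.9  ⇒  cos φ = cos 37.5° / 1.9 = 0.4176.
φ = arccos(0.4176) ≈ 65.3°.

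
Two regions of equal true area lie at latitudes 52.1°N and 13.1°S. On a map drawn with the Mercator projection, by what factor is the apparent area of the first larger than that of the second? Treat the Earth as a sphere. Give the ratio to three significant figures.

2.51

Mercator is conformal with k = sec φ, so areal scale = k² = sec²φ.
At 52.1°: sec²(52.1°) = 1/0.6143² = 2.650.
At 13.1°: sec²(13.1°) = 1/0.9740² = 1.054.
Ratio = 2.650/1.054 = cos²(13.1°)/cos²(52.1°) ≈ 2.51.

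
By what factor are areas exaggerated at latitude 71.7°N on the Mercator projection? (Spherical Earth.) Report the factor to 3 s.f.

10.1

For Mercator, h = k = sec φ (a conformal cylindrical projection has a single point scale, 1/cos φ).
Areal scale = k² = sec²φ = 1/cos²(71.7°) = 1/0.3140² = 10.14.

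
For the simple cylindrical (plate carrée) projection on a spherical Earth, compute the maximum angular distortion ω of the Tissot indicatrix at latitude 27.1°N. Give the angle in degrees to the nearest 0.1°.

6.7°

For the equirectangular projection with φ₀ = 0 (plate carrée), h = 1 along meridians and k = sec φ along parallels.
At 27.1°: h = 1.000, k = 1.123; principal scales a = 1.123, b = 1.000.
sin(ω/2) = (a − b)/(a + b) = 0.1233/2.123 = 0.05808, so ω = 2 arcsin(0.05808) ≈ 6.7°.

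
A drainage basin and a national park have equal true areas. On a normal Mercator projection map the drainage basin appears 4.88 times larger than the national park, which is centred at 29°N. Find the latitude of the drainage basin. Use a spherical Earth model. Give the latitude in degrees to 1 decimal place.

On Mercator, (apparent₁)/(apparent₂) = sec²φ₁ / sec²φ₂ when true areas are equal.
cos²φ₂ / cos²φ₁ = 4.88  ⇒  cos φ₁ = cos 29° / √4.88 = 0.8746/2.209 = 0.3959.
φ₁ = arccos(0.3959) ≈ 66.7°.

66.7°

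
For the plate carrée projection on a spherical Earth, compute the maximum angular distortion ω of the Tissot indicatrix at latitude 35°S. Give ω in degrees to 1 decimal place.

Plate carrée maps x = Rλ, y = Rφ. The meridian scale is h = 1 and the parallel scale is k = 1/cos φ = sec φ.
At 35°: h = 1.000, k = 1.221; principal scales a = 1.221, b = 1.000.
sin(ω/2) = (a − b)/(a + b) = 0.2208/2.221 = 0.09941, so ω = 2 arcsin(0.09941) ≈ 11.4°.

11.4°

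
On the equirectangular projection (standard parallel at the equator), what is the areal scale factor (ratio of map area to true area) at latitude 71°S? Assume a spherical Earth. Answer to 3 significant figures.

For the equirectangular projection with φ₀ = 0 (plate carrée), h = 1 along meridians and k = sec φ along parallels.
Areal scale = h·k = 1 × sec φ; at 71°, h = 1.000, k = 3.072, so h·k = 3.072.

3.07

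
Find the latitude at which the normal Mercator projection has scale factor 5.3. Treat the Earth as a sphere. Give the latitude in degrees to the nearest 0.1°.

79.1°

Mercator scale is k = sec φ = 1/cos φ.
1/cos φ = 5.3  ⇒  cos φ = 0.1887  ⇒  φ = arccos(0.1887) ≈ 79.1°.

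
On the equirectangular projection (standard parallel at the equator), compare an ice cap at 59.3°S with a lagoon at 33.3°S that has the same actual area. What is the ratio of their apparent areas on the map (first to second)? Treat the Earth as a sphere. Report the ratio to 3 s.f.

Plate carrée maps x = Rλ, y = Rφ. The meridian scale is h = 1 and the parallel scale is k = 1/cos φ = sec φ.
Areal scale at 59.3°: h·k = 1.000 × 1.959 = 1.959.
Areal scale at 33.3°: h·k = 1.000 × 1.196 = 1.196.
Ratio = 1.959/1.196 ≈ 1.64.

1.64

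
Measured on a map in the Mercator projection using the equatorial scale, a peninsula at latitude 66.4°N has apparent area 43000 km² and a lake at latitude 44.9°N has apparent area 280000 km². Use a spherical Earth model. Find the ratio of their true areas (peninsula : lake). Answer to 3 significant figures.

0.0491

On Mercator the areal scale is sec²φ, so true area = apparent × cos²φ.
True area of peninsula: 43000 × cos²(66.4°) = 43000 × 0.1603 = 6892 km².
True area of lake: 280000 × cos²(44.9°) = 280000 × 0.5017 = 140500 km².
Ratio = 6892 / 140500 ≈ 0.0491.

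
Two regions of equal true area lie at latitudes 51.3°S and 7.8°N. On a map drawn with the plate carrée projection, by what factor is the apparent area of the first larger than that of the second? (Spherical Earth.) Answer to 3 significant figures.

For the equirectangular projection with φ₀ = 0 (plate carrée), h = 1 along meridians and k = sec φ along parallels.
Areal scale at 51.3°: h·k = 1.000 × 1.599 = 1.599.
Areal scale at 7.8°: h·k = 1.000 × 1.009 = 1.009.
Ratio = 1.599/1.009 ≈ 1.58.

1.58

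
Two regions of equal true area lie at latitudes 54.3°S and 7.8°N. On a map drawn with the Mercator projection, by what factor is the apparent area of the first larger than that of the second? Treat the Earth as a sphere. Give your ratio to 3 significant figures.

2.88

Mercator areal scale is sec²φ.
At 54.3°: sec²(54.3°) = 1/0.5835² = 2.937.
At 7.8°: sec²(7.8°) = 1/0.9907² = 1.019.
Ratio = 2.937/1.019 = cos²(7.8°)/cos²(54.3°) ≈ 2.88.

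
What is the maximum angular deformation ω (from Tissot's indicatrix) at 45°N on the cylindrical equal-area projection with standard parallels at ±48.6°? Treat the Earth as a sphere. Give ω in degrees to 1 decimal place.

7.7°

A cylindrical equal-area projection with standard parallel φ₀ has meridian scale h = cos φ / cos φ₀ and parallel scale k = cos φ₀ / cos φ (so areas are preserved, h·k = 1).
At 45°: h = 1.069, k = 0.9352; principal scales a = 1.069, b = 0.9352.
sin(ω/2) = (a − b)/(a + b) = 0.1340/2.004 = 0.06686, so ω = 2 arcsin(0.06686) ≈ 7.7°.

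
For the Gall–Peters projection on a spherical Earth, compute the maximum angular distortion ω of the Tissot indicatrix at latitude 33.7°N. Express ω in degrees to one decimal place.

18.6°

The Gall–Peters projection is cylindrical equal-area with φ₀ = 45°. A cylindrical equal-area projection with standard parallel φ₀ has meridian scale h = cos φ / cos φ₀ and parallel scale k = cos φ₀ / cos φ (so areas are preserved, h·k = 1).
At 33.7°: h = 1.177, k = 0.8499; principal scales a = 1.177, b = 0.8499.
sin(ω/2) = (a − b)/(a + b) = 0.3266/2.026 = 0.1612, so ω = 2 arcsin(0.1612) ≈ 18.6°.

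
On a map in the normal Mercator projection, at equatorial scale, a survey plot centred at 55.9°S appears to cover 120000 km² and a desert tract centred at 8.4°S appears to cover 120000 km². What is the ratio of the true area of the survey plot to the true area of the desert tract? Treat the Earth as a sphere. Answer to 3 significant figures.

0.321

Mercator's areal exaggeration is sec²φ; hence true area = (apparent area) · cos²φ.
True area of survey plot: 120000 × cos²(55.9°) = 120000 × 0.3143 = 37720 km².
True area of desert tract: 120000 × cos²(8.4°) = 120000 × 0.9787 = 117400 km².
Ratio = 37720 / 117400 ≈ 0.321.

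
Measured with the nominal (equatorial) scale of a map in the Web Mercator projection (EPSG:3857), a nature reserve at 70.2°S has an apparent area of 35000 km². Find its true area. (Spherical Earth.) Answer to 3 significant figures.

The Mercator projection is conformal; its linear scale factor is the same in every direction and equals sec φ = 1/cos φ.
Areal scale = k² = sec²φ = 1/cos²(70.2°) = 1/0.3387² = 8.715.
True area = apparent / (areal scale) = 35000 / 8.715 ≈ 4020 km².

4020 km²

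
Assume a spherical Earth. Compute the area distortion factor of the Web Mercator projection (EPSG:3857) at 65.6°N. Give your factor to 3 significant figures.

5.86

The Mercator projection is conformal; its linear scale factor is the same in every direction and equals sec φ = 1/cos φ.
Areal scale = k² = sec²φ = 1/cos²(65.6°) = 1/0.4131² = 5.860.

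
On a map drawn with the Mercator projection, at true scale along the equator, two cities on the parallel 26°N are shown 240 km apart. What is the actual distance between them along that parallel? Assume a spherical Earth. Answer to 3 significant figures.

216 km

Mercator is conformal, so the point scale is isotropic: h = k = sec φ = 1/cos φ.
Along the parallel at 26°, map distances are exaggerated by k = sec 26° = 1.113.
True distance = 240 / 1.113 = 240 × cos 26° ≈ 216 km.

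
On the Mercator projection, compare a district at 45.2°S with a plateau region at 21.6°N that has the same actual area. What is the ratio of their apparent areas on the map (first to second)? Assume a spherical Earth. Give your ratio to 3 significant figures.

On Mercator, area is exaggerated by sec²φ = 1/cos²φ.
At 45.2°: sec²(45.2°) = 1/0.7046² = 2.014.
At 21.6°: sec²(21.6°) = 1/0.9298² = 1.157.
Ratio = 2.014/1.157 = cos²(21.6°)/cos²(45.2°) ≈ 1.74.

1.74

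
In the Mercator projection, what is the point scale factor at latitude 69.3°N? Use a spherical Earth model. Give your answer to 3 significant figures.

2.83

For Mercator, h = k = sec φ (a conformal cylindrical projection has a single point scale, 1/cos φ).
k = 1/cos 69.3° = 1/0.3535 = 2.829.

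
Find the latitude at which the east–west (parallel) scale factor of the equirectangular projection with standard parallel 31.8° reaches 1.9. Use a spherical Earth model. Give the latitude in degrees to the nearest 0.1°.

In the equirectangular projection with standard parallel φ₀ = 31.8° (x = Rλ cos φ₀, y = Rφ), meridians are true-scale (h = 1) and the parallel scale is k = cos φ₀ / cos φ.
k = cos φ₀ / cos φ = 1.9  ⇒  cos φ = cos 31.8° / 1.9 = 0.4473.
φ = arccos(0.4473) ≈ 63.4°.

63.4°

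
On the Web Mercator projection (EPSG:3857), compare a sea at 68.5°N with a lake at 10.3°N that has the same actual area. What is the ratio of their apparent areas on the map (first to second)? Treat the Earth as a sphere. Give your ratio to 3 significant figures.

On Mercator, area is exaggerated by sec²φ = 1/cos²φ.
At 68.5°: sec²(68.5°) = 1/0.3665² = 7.445.
At 10.3°: sec²(10.3°) = 1/0.9839² = 1.033.
Ratio = 7.445/1.033 = cos²(10.3°)/cos²(68.5°) ≈ 7.21.

7.21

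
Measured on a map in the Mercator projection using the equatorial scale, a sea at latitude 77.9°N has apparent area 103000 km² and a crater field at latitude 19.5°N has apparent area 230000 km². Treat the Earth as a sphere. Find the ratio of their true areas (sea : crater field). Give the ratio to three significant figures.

On Mercator the areal scale is sec²φ, so true area = apparent × cos²φ.
True area of sea: 103000 × cos²(77.9°) = 103000 × 0.04394 = 4526 km².
True area of crater field: 230000 × cos²(19.5°) = 230000 × 0.8886 = 204400 km².
Ratio = 4526 / 204400 ≈ 0.0221.

0.0221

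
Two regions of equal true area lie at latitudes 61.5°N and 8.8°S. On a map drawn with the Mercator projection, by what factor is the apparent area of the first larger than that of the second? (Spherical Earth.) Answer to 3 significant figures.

On Mercator, area is exaggerated by sec²φ = 1/cos²φ.
At 61.5°: sec²(61.5°) = 1/0.4772² = 4.392.
At 8.8°: sec²(8.8°) = 1/0.9882² = 1.024.
Ratio = 4.392/1.024 = cos²(8.8°)/cos²(61.5°) ≈ 4.29.

4.29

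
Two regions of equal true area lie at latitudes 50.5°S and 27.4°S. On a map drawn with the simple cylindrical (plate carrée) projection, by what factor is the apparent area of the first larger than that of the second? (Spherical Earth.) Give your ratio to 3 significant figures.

In the plate carrée (x = Rλ, y = Rφ), meridians are true-scale (h = 1) and parallels are stretched by k = sec φ.
Areal scale at 50.5°: h·k = 1.000 × 1.572 = 1.572.
Areal scale at 27.4°: h·k = 1.000 × 1.126 = 1.126.
Ratio = 1.572/1.126 ≈ 1.40.

1.40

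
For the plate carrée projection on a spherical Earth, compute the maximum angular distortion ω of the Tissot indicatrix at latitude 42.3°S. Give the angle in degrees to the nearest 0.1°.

17.2°

Plate carrée maps x = Rλ, y = Rφ. The meridian scale is h = 1 and the parallel scale is k = 1/cos φ = sec φ.
At 42.3°: h = 1.000, k = 1.352; principal scales a = 1.352, b = 1.000.
sin(ω/2) = (a − b)/(a + b) = 0.3520/2.352 = 0.1497, so ω = 2 arcsin(0.1497) ≈ 17.2°.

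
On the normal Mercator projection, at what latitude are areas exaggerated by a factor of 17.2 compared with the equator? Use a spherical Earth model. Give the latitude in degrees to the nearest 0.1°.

Mercator areal scale is sec²φ.
sec²φ = 17.2  ⇒  cos²φ = 0.05814  ⇒  cos φ = 0.2411.
φ = arccos(0.2411) ≈ 76.0°.

76.0°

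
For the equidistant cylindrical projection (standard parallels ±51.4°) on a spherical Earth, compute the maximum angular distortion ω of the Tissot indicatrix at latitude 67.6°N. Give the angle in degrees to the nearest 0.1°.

28.0°

With standard parallel φ₀ = 51.4°, the equirectangular projection gives x = Rλ cos φ₀, y = Rφ, so h = 1 and k = cos 51.4° / cos φ.
At 67.6°: h = 1.000, k = 1.637; principal scales a = 1.637, b = 1.000.
sin(ω/2) = (a − b)/(a + b) = 0.6372/2.637 = 0.2416, so ω = 2 arcsin(0.2416) ≈ 28.0°.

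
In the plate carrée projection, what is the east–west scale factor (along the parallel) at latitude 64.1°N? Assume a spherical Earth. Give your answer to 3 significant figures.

In the plate carrée (x = Rλ, y = Rφ), meridians are true-scale (h = 1) and parallels are stretched by k = sec φ.
k = 1/cos 64.1° = 1/0.4368 = 2.289.

2.29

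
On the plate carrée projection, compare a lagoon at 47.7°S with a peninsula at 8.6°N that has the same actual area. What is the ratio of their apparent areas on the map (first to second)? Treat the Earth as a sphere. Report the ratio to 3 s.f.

1.47

For the equirectangular projection with φ₀ = 0 (plate carrée), h = 1 along meridians and k = sec φ along parallels.
Areal scale at 47.7°: h·k = 1.000 × 1.486 = 1.486.
Areal scale at 8.6°: h·k = 1.000 × 1.011 = 1.011.
Ratio = 1.486/1.011 ≈ 1.47.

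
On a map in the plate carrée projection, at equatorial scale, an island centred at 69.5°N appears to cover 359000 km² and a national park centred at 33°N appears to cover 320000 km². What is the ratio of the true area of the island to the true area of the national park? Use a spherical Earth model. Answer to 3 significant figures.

Plate carrée has h = 1 and k = sec φ, giving areal scale sec φ; true area = (apparent area) · cos φ.
True area of island: 359000 × cos(69.5°) = 359000 × 0.3502 = 125700 km².
True area of national park: 320000 × cos(33°) = 320000 × 0.8387 = 268400 km².
Ratio = 125700 / 268400 ≈ 0.468.

0.468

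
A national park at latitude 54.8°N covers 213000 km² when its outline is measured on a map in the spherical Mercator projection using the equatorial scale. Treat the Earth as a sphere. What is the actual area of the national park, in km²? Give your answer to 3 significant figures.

70800 km²

For Mercator, h = k = sec φ (a conformal cylindrical projection has a single point scale, 1/cos φ).
Areal scale = k² = sec²φ = 1/cos²(54.8°) = 1/0.5764² = 3.010.
True area = apparent / (areal scale) = 213000 / 3.010 ≈ 70800 km².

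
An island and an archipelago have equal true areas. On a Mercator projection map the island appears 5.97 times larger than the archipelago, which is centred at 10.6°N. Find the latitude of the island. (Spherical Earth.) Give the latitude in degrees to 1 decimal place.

Mercator areal scale is sec²φ, so apparent-area ratio = sec²φ₁ / sec²φ₂ = cos²φ₂ / cos²φ₁.
cos²φ₂ / cos²φ₁ = 5.97  ⇒  cos φ₁ = cos 10.6° / √5.97 = 0.9829/2.443 = 0.4023.
φ₁ = arccos(0.4023) ≈ 66.3°.

66.3°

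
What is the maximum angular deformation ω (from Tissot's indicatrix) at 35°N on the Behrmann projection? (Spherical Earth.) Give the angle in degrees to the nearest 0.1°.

6.4°

Behrmann is a cylindrical equal-area projection with standard parallels at ±30°. For cylindrical equal-area with standard parallel φ₀, h = cos φ / cos φ₀ and k = cos φ₀ / cos φ, so h·k = 1.
At 35°: h = 0.9459, k = 1.057; principal scales a = 1.057, b = 0.9459.
sin(ω/2) = (a − b)/(a + b) = 0.1113/2.003 = 0.05559, so ω = 2 arcsin(0.05559) ≈ 6.4°.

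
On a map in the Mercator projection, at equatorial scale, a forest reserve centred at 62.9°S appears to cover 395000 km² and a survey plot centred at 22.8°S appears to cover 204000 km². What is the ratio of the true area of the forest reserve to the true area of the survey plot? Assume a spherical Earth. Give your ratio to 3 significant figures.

0.473

On Mercator the areal scale is sec²φ, so true area = apparent × cos²φ.
True area of forest reserve: 395000 × cos²(62.9°) = 395000 × 0.2075 = 81970 km².
True area of survey plot: 204000 × cos²(22.8°) = 204000 × 0.8498 = 173400 km².
Ratio = 81970 / 173400 ≈ 0.473.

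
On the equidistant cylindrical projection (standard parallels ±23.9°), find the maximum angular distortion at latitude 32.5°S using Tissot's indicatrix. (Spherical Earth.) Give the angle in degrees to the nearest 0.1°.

With standard parallel φ₀ = 23.9°, the equirectangular projection gives x = Rλ cos φ₀, y = Rφ, so h = 1 and k = cos 23.9° / cos φ.
At 32.5°: h = 1.000, k = 1.084; principal scales a = 1.084, b = 1.000.
sin(ω/2) = (a − b)/(a + b) = 0.08402/2.084 = 0.04032, so ω = 2 arcsin(0.04032) ≈ 4.6°.

4.6°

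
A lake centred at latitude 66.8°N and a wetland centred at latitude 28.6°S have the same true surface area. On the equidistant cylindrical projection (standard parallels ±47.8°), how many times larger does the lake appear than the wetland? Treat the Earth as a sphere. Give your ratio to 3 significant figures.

In the equirectangular projection with standard parallel φ₀ = 47.8° (x = Rλ cos φ₀, y = Rφ), meridians are true-scale (h = 1) and the parallel scale is k = cos φ₀ / cos φ.
Areal scale at 66.8°: h·k = 1.000 × 1.705 = 1.705.
Areal scale at 28.6°: h·k = 1.000 × 0.7651 = 0.7651.
Ratio = 1.705/0.7651 ≈ 2.23.

2.23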